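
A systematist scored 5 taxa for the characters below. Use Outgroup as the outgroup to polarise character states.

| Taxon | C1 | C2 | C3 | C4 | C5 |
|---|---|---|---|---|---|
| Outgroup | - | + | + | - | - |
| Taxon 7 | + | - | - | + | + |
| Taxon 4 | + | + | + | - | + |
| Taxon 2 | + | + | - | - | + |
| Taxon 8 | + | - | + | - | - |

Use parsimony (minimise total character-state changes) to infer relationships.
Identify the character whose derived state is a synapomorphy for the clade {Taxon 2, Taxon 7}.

C3

Character polarity is set by the outgroup: the derived state is whichever differs from the outgroup's state, so for C2, C3 the derived state is '-', and for the remaining characters it is '+'.
C1 (derived state '+') is shared by all ingroup taxa — unites the whole ingroup.
C2 (state '-') occurs in Taxon 7 and Taxon 8 but conflicts with the nesting implied by the other characters — most parsimoniously interpreted as homoplasy.
C3 (derived state '-') is shared by Taxon 2 and Taxon 7 — a synapomorphy uniting that clade.
C4 (derived state '+') is unique to Taxon 7 (autapomorphy; uninformative for grouping).
C5 (derived state '+') is shared by Taxon 2, Taxon 4, and Taxon 7 — a synapomorphy uniting that clade.
Most parsimonious ingroup topology: (((Taxon 7,Taxon 2),Taxon 4),Taxon 8).
The clade {Taxon 2, Taxon 7} is supported by C3: its derived state '-' occurs in exactly those taxa and in no other taxon (including the outgroup).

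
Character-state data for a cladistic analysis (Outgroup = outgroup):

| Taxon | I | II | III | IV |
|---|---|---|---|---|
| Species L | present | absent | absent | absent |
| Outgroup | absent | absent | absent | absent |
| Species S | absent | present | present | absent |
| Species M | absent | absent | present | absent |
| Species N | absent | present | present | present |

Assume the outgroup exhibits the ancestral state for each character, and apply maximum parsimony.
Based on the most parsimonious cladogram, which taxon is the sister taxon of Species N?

The outgroup has state 'absent' for every character, so 'present' is the derived state throughout.
I: derived state 'present' in Species L only — an autapomorphy, so it tells us nothing about relationships among taxa.
II: derived state 'present' in Species N and Species S only — synapomorphy for {Species N, Species S}.
Only Species M, Species N, and Species S show the derived state 'present' for III, supporting them as a clade.
IV (derived state 'present') is unique to Species N (autapomorphy; uninformative for grouping).
Most parsimonious ingroup topology: (((Species S,Species N),Species M),Species L).
Species N and Species S form a cherry on this tree, so they are sister taxa.

Species S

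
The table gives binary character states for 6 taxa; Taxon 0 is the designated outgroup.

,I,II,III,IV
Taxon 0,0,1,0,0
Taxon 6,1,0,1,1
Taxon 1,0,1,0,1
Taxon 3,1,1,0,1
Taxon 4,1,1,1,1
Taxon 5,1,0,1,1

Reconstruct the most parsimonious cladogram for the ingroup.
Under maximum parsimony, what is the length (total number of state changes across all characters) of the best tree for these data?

Character polarity is set by the outgroup: the derived state is whichever differs from the outgroup's state, so for II the derived state is '0', and for the remaining characters it is '1'.
I: derived state '1' in Taxon 3, Taxon 4, Taxon 5, and Taxon 6 only — synapomorphy for {Taxon 3, Taxon 4, Taxon 5, Taxon 6}.
Only Taxon 5 and Taxon 6 show the derived state '0' for II, supporting them as a clade.
III (derived state '1') is shared by Taxon 4, Taxon 5, and Taxon 6 — a synapomorphy uniting that clade.
IV (derived state '1') is shared by all ingroup taxa — unites the whole ingroup.
Most parsimonious ingroup topology: ((((Taxon 6,Taxon 5),Taxon 4),Taxon 3),Taxon 1).
Changes per character on this tree: I: 1; II: 1; III: 1; IV: 1.
Total = 4.

4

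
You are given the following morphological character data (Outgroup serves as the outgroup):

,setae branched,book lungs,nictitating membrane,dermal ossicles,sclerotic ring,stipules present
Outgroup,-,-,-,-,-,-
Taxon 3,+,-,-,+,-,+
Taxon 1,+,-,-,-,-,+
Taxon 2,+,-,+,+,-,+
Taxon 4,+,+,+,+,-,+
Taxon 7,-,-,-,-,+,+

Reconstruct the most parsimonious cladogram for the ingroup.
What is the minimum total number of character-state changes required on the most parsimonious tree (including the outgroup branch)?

The outgroup has state '-' for every character, so '+' is the derived state throughout.
Only Taxon 1, Taxon 2, Taxon 3, and Taxon 4 show the derived state '+' for setae branched, supporting them as a clade.
book lungs (derived state '+') is unique to Taxon 4 (autapomorphy; uninformative for grouping).
nictitating membrane: derived state '+' in Taxon 2 and Taxon 4 only — synapomorphy for {Taxon 2, Taxon 4}.
Only Taxon 2, Taxon 3, and Taxon 4 show the derived state '+' for dermal ossicles, supporting them as a clade.
sclerotic ring: derived state '+' in Taxon 7 only — an autapomorphy, so it tells us nothing about relationships among taxa.
All ingroup taxa share the derived state '+' for stipules present; it defines the ingroup but does not resolve relationships within it.
Most parsimonious ingroup topology: (((Taxon 3,(Taxon 2,Taxon 4)),Taxon 1),Taxon 7).
Changes per character on this tree: setae branched: 1; book lungs: 1; nictitating membrane: 1; dermal ossicles: 1; sclerotic ring: 1; stipules present: 1.
Total = 6.

6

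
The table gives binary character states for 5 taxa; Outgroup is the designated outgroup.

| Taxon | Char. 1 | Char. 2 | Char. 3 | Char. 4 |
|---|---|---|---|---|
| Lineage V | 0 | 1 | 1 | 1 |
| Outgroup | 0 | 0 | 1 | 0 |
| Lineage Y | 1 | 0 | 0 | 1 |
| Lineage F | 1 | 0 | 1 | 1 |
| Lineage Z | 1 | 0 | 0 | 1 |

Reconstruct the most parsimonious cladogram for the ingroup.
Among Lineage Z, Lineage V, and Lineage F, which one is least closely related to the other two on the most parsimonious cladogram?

Character polarity is set by the outgroup: the derived state is whichever differs from the outgroup's state, so for Char. 3 the derived state is '0', and for the remaining characters it is '1'.
Char. 1 (derived state '1') is shared by Lineage F, Lineage Y, and Lineage Z — a synapomorphy uniting that clade.
Char. 2: derived state '1' in Lineage V only — an autapomorphy, so it tells us nothing about relationships among taxa.
Only Lineage Y and Lineage Z show the derived state '0' for Char. 3, supporting them as a clade.
Char. 4 (derived state '1') is shared by all ingroup taxa — unites the whole ingroup.
Most parsimonious ingroup topology: (((Lineage Y,Lineage Z),Lineage F),Lineage V).
Lineage Z and Lineage F share a more recent common ancestor with each other than either does with Lineage V, so Lineage V is the least closely related of the three.

Lineage V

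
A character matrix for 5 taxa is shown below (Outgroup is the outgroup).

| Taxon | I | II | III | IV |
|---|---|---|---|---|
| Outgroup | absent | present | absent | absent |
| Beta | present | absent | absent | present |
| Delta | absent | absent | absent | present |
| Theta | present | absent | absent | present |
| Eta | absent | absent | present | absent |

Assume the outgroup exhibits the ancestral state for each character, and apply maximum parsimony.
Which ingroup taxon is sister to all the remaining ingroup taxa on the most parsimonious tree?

Character polarity is set by the outgroup: the derived state is whichever differs from the outgroup's state, so for II the derived state is 'absent', and for the remaining characters it is 'present'.
I: derived state 'present' in Beta and Theta only — synapomorphy for {Beta, Theta}.
II (derived state 'absent') is shared by all ingroup taxa — unites the whole ingroup.
III (derived state 'present') is unique to Eta (autapomorphy; uninformative for grouping).
Only Beta, Delta, and Theta show the derived state 'present' for IV, supporting them as a clade.
Most parsimonious ingroup topology: (((Beta,Theta),Delta),Eta).
Eta is sister to the clade containing all other ingroup taxa, so it is the earliest-diverging (most basal) ingroup lineage.

Eta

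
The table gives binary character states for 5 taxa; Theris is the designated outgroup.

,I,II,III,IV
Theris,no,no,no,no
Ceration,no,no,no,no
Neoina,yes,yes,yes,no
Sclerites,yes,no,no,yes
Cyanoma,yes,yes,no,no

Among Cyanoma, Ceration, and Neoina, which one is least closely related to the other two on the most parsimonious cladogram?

The outgroup has state 'no' for every character, so 'yes' is the derived state throughout.
I: derived state 'yes' in Cyanoma, Neoina, and Sclerites only — synapomorphy for {Cyanoma, Neoina, Sclerites}.
II: derived state 'yes' in Cyanoma and Neoina only — synapomorphy for {Cyanoma, Neoina}.
III (derived state 'yes') is unique to Neoina (autapomorphy; uninformative for grouping).
IV: derived state 'yes' in Sclerites only — an autapomorphy, so it tells us nothing about relationships among taxa.
Most parsimonious ingroup topology: (Ceration,((Neoina,Cyanoma),Sclerites)).
Neoina and Cyanoma share a more recent common ancestor with each other than either does with Ceration, so Ceration is the least closely related of the three.

Ceration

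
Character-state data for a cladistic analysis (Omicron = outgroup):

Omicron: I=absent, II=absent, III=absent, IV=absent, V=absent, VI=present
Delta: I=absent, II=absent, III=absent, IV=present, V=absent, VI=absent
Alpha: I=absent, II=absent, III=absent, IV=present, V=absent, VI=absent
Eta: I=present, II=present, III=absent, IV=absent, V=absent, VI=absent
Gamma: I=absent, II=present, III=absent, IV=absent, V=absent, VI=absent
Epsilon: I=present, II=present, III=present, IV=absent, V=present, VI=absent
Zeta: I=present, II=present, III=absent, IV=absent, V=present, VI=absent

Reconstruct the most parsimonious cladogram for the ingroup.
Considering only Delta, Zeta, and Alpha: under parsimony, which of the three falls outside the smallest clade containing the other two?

Character polarity is set by the outgroup: the derived state is whichever differs from the outgroup's state, so for VI the derived state is 'absent', and for the remaining characters it is 'present'.
I (derived state 'present') is shared by Epsilon, Eta, and Zeta — a synapomorphy uniting that clade.
Only Epsilon, Eta, Gamma, and Zeta show the derived state 'present' for II, supporting them as a clade.
III (derived state 'present') is unique to Epsilon (autapomorphy; uninformative for grouping).
Only Alpha and Delta show the derived state 'present' for IV, supporting them as a clade.
V (derived state 'present') is shared by Epsilon and Zeta — a synapomorphy uniting that clade.
All ingroup taxa share the derived state 'absent' for VI; it defines the ingroup but does not resolve relationships within it.
Most parsimonious ingroup topology: ((Delta,Alpha),((Eta,(Epsilon,Zeta)),Gamma)).
Delta and Alpha share a more recent common ancestor with each other than either does with Zeta, so Zeta is the least closely related of the three.

Zeta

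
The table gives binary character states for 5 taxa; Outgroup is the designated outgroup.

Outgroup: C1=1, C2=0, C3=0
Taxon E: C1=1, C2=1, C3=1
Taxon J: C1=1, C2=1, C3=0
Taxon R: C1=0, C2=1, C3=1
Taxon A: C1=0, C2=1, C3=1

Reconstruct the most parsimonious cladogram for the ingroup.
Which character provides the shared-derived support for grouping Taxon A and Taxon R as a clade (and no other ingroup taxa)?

C1

Character polarity is set by the outgroup: the derived state is whichever differs from the outgroup's state, so for C1 the derived state is '0', and for the remaining characters it is '1'.
Only Taxon A and Taxon R show the derived state '0' for C1, supporting them as a clade.
All ingroup taxa share the derived state '1' for C2; it defines the ingroup but does not resolve relationships within it.
C3 (derived state '1') is shared by Taxon A, Taxon E, and Taxon R — a synapomorphy uniting that clade.
Most parsimonious ingroup topology: ((Taxon E,(Taxon R,Taxon A)),Taxon J).
The clade {Taxon A, Taxon R} is supported by C1: its derived state '0' occurs in exactly those taxa and in no other taxon (including the outgroup).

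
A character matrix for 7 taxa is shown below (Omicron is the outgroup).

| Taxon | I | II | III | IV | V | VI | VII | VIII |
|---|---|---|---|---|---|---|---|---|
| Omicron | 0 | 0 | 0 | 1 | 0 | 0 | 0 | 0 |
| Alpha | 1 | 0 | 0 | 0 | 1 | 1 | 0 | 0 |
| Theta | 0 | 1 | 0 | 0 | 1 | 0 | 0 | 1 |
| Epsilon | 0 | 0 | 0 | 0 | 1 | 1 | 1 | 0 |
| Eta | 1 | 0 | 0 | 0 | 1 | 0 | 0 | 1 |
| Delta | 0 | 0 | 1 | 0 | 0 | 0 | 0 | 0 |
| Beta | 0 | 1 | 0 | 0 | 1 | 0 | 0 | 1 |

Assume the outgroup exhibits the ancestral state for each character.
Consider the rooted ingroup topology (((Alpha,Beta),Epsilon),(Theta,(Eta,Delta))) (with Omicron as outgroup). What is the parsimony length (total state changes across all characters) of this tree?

Map each character onto (((Alpha,Beta),Epsilon),(Theta,(Eta,Delta))) (rooted by Omicron) and count the minimum state changes it requires (Fitch parsimony):
I: 2; II: 2; III: 1; IV: 1; V: 2; VI: 2; VII: 1; VIII: 3.
Total tree length = 14.

14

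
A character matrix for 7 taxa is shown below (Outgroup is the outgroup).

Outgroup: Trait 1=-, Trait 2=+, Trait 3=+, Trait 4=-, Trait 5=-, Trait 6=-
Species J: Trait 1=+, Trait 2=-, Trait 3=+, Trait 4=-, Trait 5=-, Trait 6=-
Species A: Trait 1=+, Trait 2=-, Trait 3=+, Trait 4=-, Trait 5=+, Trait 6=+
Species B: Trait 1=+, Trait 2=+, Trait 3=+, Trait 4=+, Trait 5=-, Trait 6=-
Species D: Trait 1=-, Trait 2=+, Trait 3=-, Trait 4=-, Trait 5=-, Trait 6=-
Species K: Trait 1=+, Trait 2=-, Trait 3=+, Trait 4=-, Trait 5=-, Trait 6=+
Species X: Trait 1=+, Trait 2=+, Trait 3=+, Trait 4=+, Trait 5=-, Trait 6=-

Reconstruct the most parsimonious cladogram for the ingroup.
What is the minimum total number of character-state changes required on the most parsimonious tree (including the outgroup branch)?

6

Character polarity is set by the outgroup: the derived state is whichever differs from the outgroup's state, so for Trait 2, Trait 3 the derived state is '-', and for the remaining characters it is '+'.
Only Species A, Species B, Species J, Species K, and Species X show the derived state '+' for Trait 1, supporting them as a clade.
Only Species A, Species J, and Species K show the derived state '-' for Trait 2, supporting them as a clade.
Trait 3: derived state '-' in Species D only — an autapomorphy, so it tells us nothing about relationships among taxa.
Trait 4: derived state '+' in Species B and Species X only — synapomorphy for {Species B, Species X}.
Trait 5: derived state '+' in Species A only — an autapomorphy, so it tells us nothing about relationships among taxa.
Trait 6: derived state '+' in Species A and Species K only — synapomorphy for {Species A, Species K}.
Most parsimonious ingroup topology: (((Species J,(Species A,Species K)),(Species B,Species X)),Species D).
Changes per character on this tree: Trait 1: 1; Trait 2: 1; Trait 3: 1; Trait 4: 1; Trait 5: 1; Trait 6: 1.
Total = 6.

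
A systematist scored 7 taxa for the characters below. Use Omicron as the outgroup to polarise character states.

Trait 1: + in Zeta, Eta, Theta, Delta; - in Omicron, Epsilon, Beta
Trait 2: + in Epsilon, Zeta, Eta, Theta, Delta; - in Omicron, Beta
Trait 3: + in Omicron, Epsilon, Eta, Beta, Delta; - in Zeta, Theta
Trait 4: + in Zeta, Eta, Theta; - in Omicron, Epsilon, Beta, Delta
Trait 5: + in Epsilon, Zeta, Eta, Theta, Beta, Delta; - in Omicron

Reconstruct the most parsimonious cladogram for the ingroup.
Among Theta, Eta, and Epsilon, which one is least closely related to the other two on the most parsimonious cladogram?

Epsilon

Character polarity is set by the outgroup: the derived state is whichever differs from the outgroup's state, so for Trait 3 the derived state is '-', and for the remaining characters it is '+'.
Only Delta, Eta, Theta, and Zeta show the derived state '+' for Trait 1, supporting them as a clade.
Trait 2 (derived state '+') is shared by Delta, Epsilon, Eta, Theta, and Zeta — a synapomorphy uniting that clade.
Only Theta and Zeta show the derived state '-' for Trait 3, supporting them as a clade.
Trait 4: derived state '+' in Eta, Theta, and Zeta only — synapomorphy for {Eta, Theta, Zeta}.
All ingroup taxa share the derived state '+' for Trait 5; it defines the ingroup but does not resolve relationships within it.
Most parsimonious ingroup topology: ((Epsilon,(((Zeta,Theta),Eta),Delta)),Beta).
Theta and Eta share a more recent common ancestor with each other than either does with Epsilon, so Epsilon is the least closely related of the three.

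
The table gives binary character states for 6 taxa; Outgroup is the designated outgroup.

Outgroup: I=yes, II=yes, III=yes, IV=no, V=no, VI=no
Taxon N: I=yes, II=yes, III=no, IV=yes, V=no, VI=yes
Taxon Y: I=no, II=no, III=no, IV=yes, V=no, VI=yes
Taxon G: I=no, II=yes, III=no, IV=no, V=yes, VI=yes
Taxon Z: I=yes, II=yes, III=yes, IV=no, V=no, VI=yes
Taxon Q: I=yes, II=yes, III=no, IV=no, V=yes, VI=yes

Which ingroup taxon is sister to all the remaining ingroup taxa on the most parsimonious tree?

Character polarity is set by the outgroup: the derived state is whichever differs from the outgroup's state, so for I, II, III the derived state is 'no', and for the remaining characters it is 'yes'.
I groups Taxon G and Taxon Y, which is incompatible with the clades supported by the remaining characters; treating it as convergent (homoplasy) costs fewer steps than any alternative tree.
II (derived state 'no') is unique to Taxon Y (autapomorphy; uninformative for grouping).
III (derived state 'no') is shared by Taxon G, Taxon N, Taxon Q, and Taxon Y — a synapomorphy uniting that clade.
Only Taxon N and Taxon Y show the derived state 'yes' for IV, supporting them as a clade.
V: derived state 'yes' in Taxon G and Taxon Q only — synapomorphy for {Taxon G, Taxon Q}.
All ingroup taxa share the derived state 'yes' for VI; it defines the ingroup but does not resolve relationships within it.
Most parsimonious ingroup topology: (((Taxon N,Taxon Y),(Taxon G,Taxon Q)),Taxon Z).
Taxon Z is sister to the clade containing all other ingroup taxa, so it is the earliest-diverging (most basal) ingroup lineage.

Taxon Z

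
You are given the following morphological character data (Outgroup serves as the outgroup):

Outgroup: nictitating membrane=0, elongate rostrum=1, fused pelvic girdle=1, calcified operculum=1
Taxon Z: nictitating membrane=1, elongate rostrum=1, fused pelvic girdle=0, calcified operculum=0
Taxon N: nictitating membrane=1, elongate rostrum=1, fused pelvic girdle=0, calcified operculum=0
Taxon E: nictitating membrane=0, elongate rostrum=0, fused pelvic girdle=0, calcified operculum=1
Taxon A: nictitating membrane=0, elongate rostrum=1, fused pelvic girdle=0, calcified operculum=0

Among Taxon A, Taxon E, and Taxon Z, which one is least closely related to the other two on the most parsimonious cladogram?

Taxon E

Character polarity is set by the outgroup: the derived state is whichever differs from the outgroup's state, so for elongate rostrum, fused pelvic girdle, calcified operculum the derived state is '0', and for the remaining characters it is '1'.
nictitating membrane (derived state '1') is shared by Taxon N and Taxon Z — a synapomorphy uniting that clade.
elongate rostrum: derived state '0' in Taxon E only — an autapomorphy, so it tells us nothing about relationships among taxa.
All ingroup taxa share the derived state '0' for fused pelvic girdle; it defines the ingroup but does not resolve relationships within it.
calcified operculum: derived state '0' in Taxon A, Taxon N, and Taxon Z only — synapomorphy for {Taxon A, Taxon N, Taxon Z}.
Most parsimonious ingroup topology: (((Taxon Z,Taxon N),Taxon A),Taxon E).
Taxon A and Taxon Z share a more recent common ancestor with each other than either does with Taxon E, so Taxon E is the least closely related of the three.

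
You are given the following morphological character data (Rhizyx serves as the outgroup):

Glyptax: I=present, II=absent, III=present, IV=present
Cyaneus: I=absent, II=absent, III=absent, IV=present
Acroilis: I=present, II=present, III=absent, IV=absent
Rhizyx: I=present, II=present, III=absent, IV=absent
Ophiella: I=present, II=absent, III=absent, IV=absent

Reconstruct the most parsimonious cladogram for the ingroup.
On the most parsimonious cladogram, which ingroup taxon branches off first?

Acroilis

Character polarity is set by the outgroup: the derived state is whichever differs from the outgroup's state, so for I, II the derived state is 'absent', and for the remaining characters it is 'present'.
I (derived state 'absent') is unique to Cyaneus (autapomorphy; uninformative for grouping).
Only Cyaneus, Glyptax, and Ophiella show the derived state 'absent' for II, supporting them as a clade.
III: derived state 'present' in Glyptax only — an autapomorphy, so it tells us nothing about relationships among taxa.
IV: derived state 'present' in Cyaneus and Glyptax only — synapomorphy for {Cyaneus, Glyptax}.
Most parsimonious ingroup topology: (Acroilis,((Cyaneus,Glyptax),Ophiella)).
Acroilis is sister to the clade containing all other ingroup taxa, so it is the earliest-diverging (most basal) ingroup lineage.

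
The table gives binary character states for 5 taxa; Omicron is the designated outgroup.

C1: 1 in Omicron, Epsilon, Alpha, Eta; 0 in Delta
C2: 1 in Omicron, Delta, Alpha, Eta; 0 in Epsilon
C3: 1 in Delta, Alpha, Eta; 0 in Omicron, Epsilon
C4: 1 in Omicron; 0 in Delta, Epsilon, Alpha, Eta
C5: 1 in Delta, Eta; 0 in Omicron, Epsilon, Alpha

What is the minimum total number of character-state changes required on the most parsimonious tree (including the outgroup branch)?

Character polarity is set by the outgroup: the derived state is whichever differs from the outgroup's state, so for C1, C2, C4 the derived state is '0', and for the remaining characters it is '1'.
C1: derived state '0' in Delta only — an autapomorphy, so it tells us nothing about relationships among taxa.
C2: derived state '0' in Epsilon only — an autapomorphy, so it tells us nothing about relationships among taxa.
C3 (derived state '1') is shared by Alpha, Delta, and Eta — a synapomorphy uniting that clade.
All ingroup taxa share the derived state '0' for C4; it defines the ingroup but does not resolve relationships within it.
Only Delta and Eta show the derived state '1' for C5, supporting them as a clade.
Most parsimonious ingroup topology: (((Delta,Eta),Alpha),Epsilon).
Changes per character on this tree: C1: 1; C2: 1; C3: 1; C4: 1; C5: 1.
Total = 5.

5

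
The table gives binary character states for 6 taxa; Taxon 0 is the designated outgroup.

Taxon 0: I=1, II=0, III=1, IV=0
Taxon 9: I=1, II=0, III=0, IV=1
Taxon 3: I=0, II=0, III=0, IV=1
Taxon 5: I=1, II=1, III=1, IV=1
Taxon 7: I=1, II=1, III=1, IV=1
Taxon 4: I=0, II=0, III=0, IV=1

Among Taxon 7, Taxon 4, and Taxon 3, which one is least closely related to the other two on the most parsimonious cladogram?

Taxon 7

Character polarity is set by the outgroup: the derived state is whichever differs from the outgroup's state, so for I, III the derived state is '0', and for the remaining characters it is '1'.
I: derived state '0' in Taxon 3 and Taxon 4 only — synapomorphy for {Taxon 3, Taxon 4}.
II: derived state '1' in Taxon 5 and Taxon 7 only — synapomorphy for {Taxon 5, Taxon 7}.
III: derived state '0' in Taxon 3, Taxon 4, and Taxon 9 only — synapomorphy for {Taxon 3, Taxon 4, Taxon 9}.
All ingroup taxa share the derived state '1' for IV; it defines the ingroup but does not resolve relationships within it.
Most parsimonious ingroup topology: ((Taxon 9,(Taxon 3,Taxon 4)),(Taxon 5,Taxon 7)).
Taxon 3 and Taxon 4 share a more recent common ancestor with each other than either does with Taxon 7, so Taxon 7 is the least closely related of the three.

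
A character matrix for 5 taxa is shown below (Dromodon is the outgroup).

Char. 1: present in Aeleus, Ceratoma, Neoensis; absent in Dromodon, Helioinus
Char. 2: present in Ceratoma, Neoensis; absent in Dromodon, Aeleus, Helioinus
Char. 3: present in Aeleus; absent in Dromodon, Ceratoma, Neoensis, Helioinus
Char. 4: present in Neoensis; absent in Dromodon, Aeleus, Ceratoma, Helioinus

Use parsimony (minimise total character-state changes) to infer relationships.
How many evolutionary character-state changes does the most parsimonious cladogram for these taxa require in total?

4

The outgroup has state 'absent' for every character, so 'present' is the derived state throughout.
Char. 1 (derived state 'present') is shared by Aeleus, Ceratoma, and Neoensis — a synapomorphy uniting that clade.
Char. 2: derived state 'present' in Ceratoma and Neoensis only — synapomorphy for {Ceratoma, Neoensis}.
Char. 3: derived state 'present' in Aeleus only — an autapomorphy, so it tells us nothing about relationships among taxa.
Char. 4 (derived state 'present') is unique to Neoensis (autapomorphy; uninformative for grouping).
Most parsimonious ingroup topology: ((Aeleus,(Neoensis,Ceratoma)),Helioinus).
Changes per character on this tree: Char. 1: 1; Char. 2: 1; Char. 3: 1; Char. 4: 1.
Total = 4.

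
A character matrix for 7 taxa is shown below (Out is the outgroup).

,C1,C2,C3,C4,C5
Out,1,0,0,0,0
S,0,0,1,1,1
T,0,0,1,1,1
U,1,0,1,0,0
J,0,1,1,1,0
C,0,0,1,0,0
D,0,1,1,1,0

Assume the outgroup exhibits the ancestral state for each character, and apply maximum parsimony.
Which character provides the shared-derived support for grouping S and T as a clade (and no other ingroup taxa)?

C5

Character polarity is set by the outgroup: the derived state is whichever differs from the outgroup's state, so for C1 the derived state is '0', and for the remaining characters it is '1'.
C1 (derived state '0') is shared by C, D, J, S, and T — a synapomorphy uniting that clade.
C2 (derived state '1') is shared by D and J — a synapomorphy uniting that clade.
All ingroup taxa share the derived state '1' for C3; it defines the ingroup but does not resolve relationships within it.
Only D, J, S, and T show the derived state '1' for C4, supporting them as a clade.
C5: derived state '1' in S and T only — synapomorphy for {S, T}.
Most parsimonious ingroup topology: ((((S,T),(J,D)),C),U).
The clade {S, T} is supported by C5: its derived state '1' occurs in exactly those taxa and in no other taxon (including the outgroup).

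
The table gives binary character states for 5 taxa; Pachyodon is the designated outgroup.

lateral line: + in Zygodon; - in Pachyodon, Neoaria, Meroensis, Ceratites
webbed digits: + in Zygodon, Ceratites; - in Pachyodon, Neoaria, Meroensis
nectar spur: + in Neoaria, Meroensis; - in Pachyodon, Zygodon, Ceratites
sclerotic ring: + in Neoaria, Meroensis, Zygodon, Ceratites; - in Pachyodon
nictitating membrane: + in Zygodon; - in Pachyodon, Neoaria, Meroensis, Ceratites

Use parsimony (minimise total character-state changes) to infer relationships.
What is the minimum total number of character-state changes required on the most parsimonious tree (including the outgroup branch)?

The outgroup has state '-' for every character, so '+' is the derived state throughout.
lateral line: derived state '+' in Zygodon only — an autapomorphy, so it tells us nothing about relationships among taxa.
webbed digits (derived state '+') is shared by Ceratites and Zygodon — a synapomorphy uniting that clade.
nectar spur: derived state '+' in Meroensis and Neoaria only — synapomorphy for {Meroensis, Neoaria}.
sclerotic ring (derived state '+') is shared by all ingroup taxa — unites the whole ingroup.
nictitating membrane (derived state '+') is unique to Zygodon (autapomorphy; uninformative for grouping).
Most parsimonious ingroup topology: ((Neoaria,Meroensis),(Zygodon,Ceratites)).
Changes per character on this tree: lateral line: 1; webbed digits: 1; nectar spur: 1; sclerotic ring: 1; nictitating membrane: 1.
Total = 5.

5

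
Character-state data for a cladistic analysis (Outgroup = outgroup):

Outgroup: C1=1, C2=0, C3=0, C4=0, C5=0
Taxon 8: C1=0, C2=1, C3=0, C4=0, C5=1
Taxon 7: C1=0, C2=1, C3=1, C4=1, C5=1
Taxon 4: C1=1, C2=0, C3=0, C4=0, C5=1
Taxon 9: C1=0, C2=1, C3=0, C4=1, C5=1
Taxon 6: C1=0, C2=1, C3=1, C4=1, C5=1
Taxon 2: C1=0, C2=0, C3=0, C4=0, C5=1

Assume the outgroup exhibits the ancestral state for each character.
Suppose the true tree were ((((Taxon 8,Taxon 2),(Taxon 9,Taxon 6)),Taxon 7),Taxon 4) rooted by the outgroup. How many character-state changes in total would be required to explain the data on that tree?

Map each character onto ((((Taxon 8,Taxon 2),(Taxon 9,Taxon 6)),Taxon 7),Taxon 4) (rooted by Outgroup) and count the minimum state changes it requires (Fitch parsimony):
C1: 1; C2: 2; C3: 2; C4: 2; C5: 1.
Total tree length = 8.

8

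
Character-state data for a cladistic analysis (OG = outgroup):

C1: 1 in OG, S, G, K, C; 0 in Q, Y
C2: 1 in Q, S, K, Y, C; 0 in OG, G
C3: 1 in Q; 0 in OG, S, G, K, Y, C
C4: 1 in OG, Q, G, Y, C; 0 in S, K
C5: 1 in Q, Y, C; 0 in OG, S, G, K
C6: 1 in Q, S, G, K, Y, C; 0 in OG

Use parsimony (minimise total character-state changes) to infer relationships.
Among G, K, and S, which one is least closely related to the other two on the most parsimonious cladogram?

G

Character polarity is set by the outgroup: the derived state is whichever differs from the outgroup's state, so for C1, C4 the derived state is '0', and for the remaining characters it is '1'.
Only Q and Y show the derived state '0' for C1, supporting them as a clade.
Only C, K, Q, S, and Y show the derived state '1' for C2, supporting them as a clade.
C3: derived state '1' in Q only — an autapomorphy, so it tells us nothing about relationships among taxa.
C4 (derived state '0') is shared by K and S — a synapomorphy uniting that clade.
Only C, Q, and Y show the derived state '1' for C5, supporting them as a clade.
C6 (derived state '1') is shared by all ingroup taxa — unites the whole ingroup.
Most parsimonious ingroup topology: ((((Q,Y),C),(S,K)),G).
K and S share a more recent common ancestor with each other than either does with G, so G is the least closely related of the three.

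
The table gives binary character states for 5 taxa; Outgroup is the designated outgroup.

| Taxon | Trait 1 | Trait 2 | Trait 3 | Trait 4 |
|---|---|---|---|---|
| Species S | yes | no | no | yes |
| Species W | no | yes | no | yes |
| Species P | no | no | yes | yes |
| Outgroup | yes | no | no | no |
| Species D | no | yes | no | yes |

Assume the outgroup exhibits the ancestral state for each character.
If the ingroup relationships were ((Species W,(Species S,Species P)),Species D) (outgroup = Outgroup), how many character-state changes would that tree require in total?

6

Map each character onto ((Species W,(Species S,Species P)),Species D) (rooted by Outgroup) and count the minimum state changes it requires (Fitch parsimony):
Trait 1: 2; Trait 2: 2; Trait 3: 1; Trait 4: 1.
Total tree length = 6.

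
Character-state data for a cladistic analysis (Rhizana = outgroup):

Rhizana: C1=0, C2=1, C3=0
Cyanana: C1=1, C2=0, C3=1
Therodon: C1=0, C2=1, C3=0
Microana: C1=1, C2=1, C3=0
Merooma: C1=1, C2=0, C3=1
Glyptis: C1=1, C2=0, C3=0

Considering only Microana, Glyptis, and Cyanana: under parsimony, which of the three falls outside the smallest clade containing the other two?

Character polarity is set by the outgroup: the derived state is whichever differs from the outgroup's state, so for C2 the derived state is '0', and for the remaining characters it is '1'.
C1: derived state '1' in Cyanana, Glyptis, Merooma, and Microana only — synapomorphy for {Cyanana, Glyptis, Merooma, Microana}.
C2: derived state '0' in Cyanana, Glyptis, and Merooma only — synapomorphy for {Cyanana, Glyptis, Merooma}.
Only Cyanana and Merooma show the derived state '1' for C3, supporting them as a clade.
Most parsimonious ingroup topology: ((((Cyanana,Merooma),Glyptis),Microana),Therodon).
Glyptis and Cyanana share a more recent common ancestor with each other than either does with Microana, so Microana is the least closely related of the three.

Microana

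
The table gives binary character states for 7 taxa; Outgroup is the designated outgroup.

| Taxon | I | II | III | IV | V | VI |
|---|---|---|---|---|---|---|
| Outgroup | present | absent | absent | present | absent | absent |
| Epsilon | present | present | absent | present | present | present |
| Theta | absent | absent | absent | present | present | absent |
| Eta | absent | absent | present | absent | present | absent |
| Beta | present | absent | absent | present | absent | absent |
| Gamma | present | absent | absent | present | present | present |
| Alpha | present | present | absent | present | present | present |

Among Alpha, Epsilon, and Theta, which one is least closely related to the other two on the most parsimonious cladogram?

Theta

Character polarity is set by the outgroup: the derived state is whichever differs from the outgroup's state, so for I, IV the derived state is 'absent', and for the remaining characters it is 'present'.
I (derived state 'absent') is shared by Eta and Theta — a synapomorphy uniting that clade.
II (derived state 'present') is shared by Alpha and Epsilon — a synapomorphy uniting that clade.
III: derived state 'present' in Eta only — an autapomorphy, so it tells us nothing about relationships among taxa.
IV: derived state 'absent' in Eta only — an autapomorphy, so it tells us nothing about relationships among taxa.
V (derived state 'present') is shared by Alpha, Epsilon, Eta, Gamma, and Theta — a synapomorphy uniting that clade.
Only Alpha, Epsilon, and Gamma show the derived state 'present' for VI, supporting them as a clade.
Most parsimonious ingroup topology: ((((Epsilon,Alpha),Gamma),(Theta,Eta)),Beta).
Alpha and Epsilon share a more recent common ancestor with each other than either does with Theta, so Theta is the least closely related of the three.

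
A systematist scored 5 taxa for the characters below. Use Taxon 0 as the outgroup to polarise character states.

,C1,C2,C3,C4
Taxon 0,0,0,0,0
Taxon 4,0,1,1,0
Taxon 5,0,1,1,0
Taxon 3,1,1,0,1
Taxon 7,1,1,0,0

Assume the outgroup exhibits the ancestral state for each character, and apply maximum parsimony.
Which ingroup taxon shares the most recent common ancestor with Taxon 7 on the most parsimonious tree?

The outgroup has state '0' for every character, so '1' is the derived state throughout.
C1: derived state '1' in Taxon 3 and Taxon 7 only — synapomorphy for {Taxon 3, Taxon 7}.
All ingroup taxa share the derived state '1' for C2; it defines the ingroup but does not resolve relationships within it.
Only Taxon 4 and Taxon 5 show the derived state '1' for C3, supporting them as a clade.
C4: derived state '1' in Taxon 3 only — an autapomorphy, so it tells us nothing about relationships among taxa.
Most parsimonious ingroup topology: ((Taxon 4,Taxon 5),(Taxon 3,Taxon 7)).
Taxon 7 and Taxon 3 form a cherry on this tree, so they are sister taxa.

Taxon 3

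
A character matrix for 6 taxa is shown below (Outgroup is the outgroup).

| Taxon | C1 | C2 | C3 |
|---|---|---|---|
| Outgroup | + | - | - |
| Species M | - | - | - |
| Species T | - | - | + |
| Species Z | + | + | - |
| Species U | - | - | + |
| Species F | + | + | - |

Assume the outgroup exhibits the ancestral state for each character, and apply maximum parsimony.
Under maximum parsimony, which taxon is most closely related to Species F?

Species Z

Character polarity is set by the outgroup: the derived state is whichever differs from the outgroup's state, so for C1 the derived state is '-', and for the remaining characters it is '+'.
C1 (derived state '-') is shared by Species M, Species T, and Species U — a synapomorphy uniting that clade.
C2: derived state '+' in Species F and Species Z only — synapomorphy for {Species F, Species Z}.
C3: derived state '+' in Species T and Species U only — synapomorphy for {Species T, Species U}.
Most parsimonious ingroup topology: ((Species M,(Species T,Species U)),(Species Z,Species F)).
Species F and Species Z form a cherry on this tree, so they are sister taxa.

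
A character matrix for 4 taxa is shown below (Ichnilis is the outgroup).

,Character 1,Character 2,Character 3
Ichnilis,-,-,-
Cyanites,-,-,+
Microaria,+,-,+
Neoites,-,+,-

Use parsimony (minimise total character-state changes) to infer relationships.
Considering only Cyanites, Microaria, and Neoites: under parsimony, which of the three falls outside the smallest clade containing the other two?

The outgroup has state '-' for every character, so '+' is the derived state throughout.
Character 1 (derived state '+') is unique to Microaria (autapomorphy; uninformative for grouping).
Character 2: derived state '+' in Neoites only — an autapomorphy, so it tells us nothing about relationships among taxa.
Character 3: derived state '+' in Cyanites and Microaria only — synapomorphy for {Cyanites, Microaria}.
Most parsimonious ingroup topology: ((Cyanites,Microaria),Neoites).
Cyanites and Microaria share a more recent common ancestor with each other than either does with Neoites, so Neoites is the least closely related of the three.

Neoites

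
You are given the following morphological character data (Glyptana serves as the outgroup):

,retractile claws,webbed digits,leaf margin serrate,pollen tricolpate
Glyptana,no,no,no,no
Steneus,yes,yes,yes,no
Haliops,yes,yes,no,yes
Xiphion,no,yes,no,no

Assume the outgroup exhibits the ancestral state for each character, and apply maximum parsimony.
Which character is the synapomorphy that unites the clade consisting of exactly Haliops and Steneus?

retractile claws

The outgroup has state 'no' for every character, so 'yes' is the derived state throughout.
retractile claws (derived state 'yes') is shared by Haliops and Steneus — a synapomorphy uniting that clade.
All ingroup taxa share the derived state 'yes' for webbed digits; it defines the ingroup but does not resolve relationships within it.
leaf margin serrate (derived state 'yes') is unique to Steneus (autapomorphy; uninformative for grouping).
pollen tricolpate: derived state 'yes' in Haliops only — an autapomorphy, so it tells us nothing about relationships among taxa.
Most parsimonious ingroup topology: ((Steneus,Haliops),Xiphion).
The clade {Haliops, Steneus} is supported by retractile claws: its derived state 'yes' occurs in exactly those taxa and in no other taxon (including the outgroup).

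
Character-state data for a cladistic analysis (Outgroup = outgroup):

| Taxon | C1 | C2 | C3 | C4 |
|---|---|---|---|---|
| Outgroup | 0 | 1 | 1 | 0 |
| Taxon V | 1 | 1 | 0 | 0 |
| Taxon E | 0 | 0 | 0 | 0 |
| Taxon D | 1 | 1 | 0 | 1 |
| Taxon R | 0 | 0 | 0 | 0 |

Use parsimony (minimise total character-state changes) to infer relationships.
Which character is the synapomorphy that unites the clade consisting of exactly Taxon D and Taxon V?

Character polarity is set by the outgroup: the derived state is whichever differs from the outgroup's state, so for C2, C3 the derived state is '0', and for the remaining characters it is '1'.
C1 (derived state '1') is shared by Taxon D and Taxon V — a synapomorphy uniting that clade.
C2 (derived state '0') is shared by Taxon E and Taxon R — a synapomorphy uniting that clade.
All ingroup taxa share the derived state '0' for C3; it defines the ingroup but does not resolve relationships within it.
C4: derived state '1' in Taxon D only — an autapomorphy, so it tells us nothing about relationships among taxa.
Most parsimonious ingroup topology: ((Taxon V,Taxon D),(Taxon E,Taxon R)).
The clade {Taxon D, Taxon V} is supported by C1: its derived state '1' occurs in exactly those taxa and in no other taxon (including the outgroup).

C1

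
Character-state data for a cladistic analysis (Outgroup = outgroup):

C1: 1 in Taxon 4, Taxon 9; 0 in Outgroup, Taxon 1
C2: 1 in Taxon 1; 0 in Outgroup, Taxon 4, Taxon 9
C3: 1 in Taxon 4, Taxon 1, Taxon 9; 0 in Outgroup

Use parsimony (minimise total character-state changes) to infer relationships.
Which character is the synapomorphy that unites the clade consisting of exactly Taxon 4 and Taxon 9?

The outgroup has state '0' for every character, so '1' is the derived state throughout.
Only Taxon 4 and Taxon 9 show the derived state '1' for C1, supporting them as a clade.
C2: derived state '1' in Taxon 1 only — an autapomorphy, so it tells us nothing about relationships among taxa.
All ingroup taxa share the derived state '1' for C3; it defines the ingroup but does not resolve relationships within it.
Most parsimonious ingroup topology: ((Taxon 4,Taxon 9),Taxon 1).
The clade {Taxon 4, Taxon 9} is supported by C1: its derived state '1' occurs in exactly those taxa and in no other taxon (including the outgroup).

C1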